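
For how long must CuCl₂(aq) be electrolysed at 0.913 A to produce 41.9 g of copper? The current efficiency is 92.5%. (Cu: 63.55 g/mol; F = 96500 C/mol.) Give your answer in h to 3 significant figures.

n(Cu) = 41.9 / 63.55 = 0.6593 mol
Cu²⁺ + 2e⁻ → Cu, so n(e⁻) = 2 × 0.6593 = 1.319 mol
Q = 1.319 × 96500 / 0.925 = 1.376×10^5 C
t = Q / I = 1.376×10^5 / 0.913 = 1.507×10^5 s = 41.9 h

41.9 h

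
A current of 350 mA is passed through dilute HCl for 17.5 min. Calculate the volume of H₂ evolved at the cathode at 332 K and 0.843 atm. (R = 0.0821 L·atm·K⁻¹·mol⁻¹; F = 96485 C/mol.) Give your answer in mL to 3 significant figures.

Charge passed = 0.350 × 1050 = 367.5 C
n(e⁻) = Q/F = 367.5/96485 = 0.003809 mol
2H⁺ + 2e⁻ → H₂, so n(H₂) = 0.003809 / 2 = 0.001905 mol
V = nRT/P = 0.001905 × 0.0821 × 332 / 0.843 = 0.06160 L
= 61.6 mL

61.6 mL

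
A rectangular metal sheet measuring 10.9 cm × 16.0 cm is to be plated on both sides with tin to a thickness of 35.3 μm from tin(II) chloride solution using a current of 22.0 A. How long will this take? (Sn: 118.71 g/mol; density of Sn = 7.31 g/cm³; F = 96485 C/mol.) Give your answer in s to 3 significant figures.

665 s

Plated area = 2 × 10.9 × 16.0 = 348.8 cm²
Volume = 348.8 × 35.3×10⁻⁴ cm = 1.231 cm³
m(Sn) = 1.231 × 7.31 = 8.999 g
n(Sn) = 8.999 / 118.71 = 0.07581 mol; n(e⁻) = 2 × 0.07581 = 0.1516 mol
Q = 0.1516 × 96485 = 14630 C
t = 14630 / 22.0 = 665.0 s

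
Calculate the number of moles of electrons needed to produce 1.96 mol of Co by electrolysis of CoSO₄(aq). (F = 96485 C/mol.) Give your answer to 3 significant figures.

3.92 mol

Co²⁺ + 2e⁻ → Co, so n(e⁻) = 2 × 1.96 = 3.920 mol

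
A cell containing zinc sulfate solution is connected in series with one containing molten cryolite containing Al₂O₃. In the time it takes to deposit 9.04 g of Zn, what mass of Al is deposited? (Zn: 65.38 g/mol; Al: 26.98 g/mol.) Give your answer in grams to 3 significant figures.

n(Zn) = 9.04 / 65.38 = 0.1383 mol
Zn²⁺ + 2e⁻ → Zn, so n(e⁻) = 2 × 0.1383 = 0.2766 mol
Since the cells are in series, n(e⁻) in the Al cell is also 0.2766 mol.
Al³⁺ + 3e⁻ → Al, so n(Al) = 0.2766 / 3 = 0.09220 mol
m(Al) = 0.09220 × 26.98 = 2.49 g

2.49 g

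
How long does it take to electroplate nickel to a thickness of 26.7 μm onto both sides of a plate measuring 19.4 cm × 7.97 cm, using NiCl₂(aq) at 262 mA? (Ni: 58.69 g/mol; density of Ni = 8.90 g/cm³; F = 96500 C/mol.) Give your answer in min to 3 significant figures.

1540 min

Plated area = 2 × 19.4 × 7.97 = 309.2 cm²
Volume = 309.2 × 26.7×10⁻⁴ cm = 0.8256 cm³
m(Ni) = 0.8256 × 8.90 = 7.348 g
n(Ni) = 7.348 / 58.69 = 0.1252 mol; n(e⁻) = 2 × 0.1252 = 0.2504 mol
Q = 0.2504 × 96500 = 24160 C
t = 24160 / 0.262 = 92210 s = 1540 min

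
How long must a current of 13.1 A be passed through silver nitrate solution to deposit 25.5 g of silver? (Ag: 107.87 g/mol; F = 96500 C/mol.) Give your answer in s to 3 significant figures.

1740 s

n(Ag) = 25.5 / 107.87 = 0.2364 mol
Ag⁺ + e⁻ → Ag, so n(e⁻) = 0.2364 mol
Q = 0.2364 × 96500 = 22810 C
t = Q / I = 22810 / 13.1 = 1741 s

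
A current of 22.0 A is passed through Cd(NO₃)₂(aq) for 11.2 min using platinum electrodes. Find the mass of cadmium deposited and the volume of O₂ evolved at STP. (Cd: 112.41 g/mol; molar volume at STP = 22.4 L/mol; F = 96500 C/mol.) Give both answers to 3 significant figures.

8.61 g Cd; 0.858 L O₂

Q = 22.0 × 672 = 14780 C; n(e⁻) = 14780 / 96500 = 0.1532 mol
Cathode: Cd²⁺ + 2e⁻ → Cd → n(Cd) = 0.1532/2 = 0.07660 mol → 8.61 g
Anode: 2H₂O → O₂ + 4H⁺ + 4e⁻ → n(O₂) = 0.1532/4 = 0.03830 mol → 0.858 L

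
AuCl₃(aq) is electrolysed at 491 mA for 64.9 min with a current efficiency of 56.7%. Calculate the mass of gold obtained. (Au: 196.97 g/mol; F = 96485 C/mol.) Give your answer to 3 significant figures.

0.738 g

Q = 0.491 × 3894 = 1912 C
n(e⁻) = 1912 / 96485 = 0.01982 mol
Au³⁺ + 3e⁻ → Au, so theoretical m(Au) = 0.006607 × 196.97 = 1.301 g
Actual mass = 56.7% × 1.301 = 0.738 g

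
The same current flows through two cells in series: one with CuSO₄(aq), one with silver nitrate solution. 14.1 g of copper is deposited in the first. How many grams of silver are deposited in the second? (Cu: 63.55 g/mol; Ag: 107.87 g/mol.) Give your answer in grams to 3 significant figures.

47.9 g

n(Cu) = 14.1 / 63.55 = 0.2219 mol
Cu²⁺ + 2e⁻ → Cu, so n(e⁻) = 2 × 0.2219 = 0.4438 mol
In series, the same 0.4438 mol of electrons flows through the second cell.
Ag⁺ + e⁻ → Ag, so n(Ag) = 0.4438 mol
m(Ag) = 0.4438 × 107.87 = 47.9 g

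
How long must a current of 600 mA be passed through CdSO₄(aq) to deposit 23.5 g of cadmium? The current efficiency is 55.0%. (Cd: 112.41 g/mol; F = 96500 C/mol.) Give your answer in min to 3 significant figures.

2040 min

n(Cd) = 23.5 / 112.41 = 0.2091 mol
Cd²⁺ + 2e⁻ → Cd, so n(e⁻) = 2 × 0.2091 = 0.4182 mol
Q = 0.4182 × 96500 / 0.550 = 73380 C
t = Q / I = 73380 / 0.600 = 1.223×10^5 s = 2040 min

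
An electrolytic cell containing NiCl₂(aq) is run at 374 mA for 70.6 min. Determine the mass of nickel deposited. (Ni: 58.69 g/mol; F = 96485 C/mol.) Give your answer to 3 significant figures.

0.482 g

Charge passed = 0.374 × 4236 = 1584 C
n(e⁻) = Q/F = 1584/96485 = 0.01642 mol
Ni²⁺ + 2e⁻ → Ni, so n(Ni) = 0.01642 / 2 = 0.008210 mol
m = 0.008210 × 58.69 = 0.482 g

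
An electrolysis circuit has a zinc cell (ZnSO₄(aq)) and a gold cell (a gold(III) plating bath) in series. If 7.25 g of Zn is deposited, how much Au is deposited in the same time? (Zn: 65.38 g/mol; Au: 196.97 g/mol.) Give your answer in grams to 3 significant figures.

n(Zn) = 7.25 / 65.38 = 0.1109 mol
Zn²⁺ + 2e⁻ → Zn, so n(e⁻) = 2 × 0.1109 = 0.2218 mol
The cells are in series, so the same charge (and hence the same n(e⁻) = 0.2218 mol) passes through both.
Au³⁺ + 3e⁻ → Au, so n(Au) = 0.2218 / 3 = 0.07393 mol
m(Au) = 0.07393 × 196.97 = 14.6 g

14.6 g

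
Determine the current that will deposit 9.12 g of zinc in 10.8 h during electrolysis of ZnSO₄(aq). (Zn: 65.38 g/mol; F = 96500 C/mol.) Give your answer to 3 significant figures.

0.692 A

n(Zn) = 9.12 / 65.38 = 0.1395 mol
Zn²⁺ + 2e⁻ → Zn, so n(e⁻) = 2 × 0.1395 = 0.2790 mol
Q = 0.2790 × 96500 = 26920 C
I = Q / t = 26920 / 38880 s = 0.692 A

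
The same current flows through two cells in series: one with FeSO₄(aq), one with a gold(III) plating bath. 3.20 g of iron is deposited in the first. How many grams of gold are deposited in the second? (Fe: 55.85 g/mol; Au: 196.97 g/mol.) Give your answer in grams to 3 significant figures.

7.52 g

n(Fe) = 3.20 / 55.85 = 0.05730 mol
Fe²⁺ + 2e⁻ → Fe, so n(e⁻) = 2 × 0.05730 = 0.1146 mol
Since the cells are in series, n(e⁻) in the Au cell is also 0.1146 mol.
Au³⁺ + 3e⁻ → Au, so n(Au) = 0.1146 / 3 = 0.03820 mol
m(Au) = 0.03820 × 196.97 = 7.52 g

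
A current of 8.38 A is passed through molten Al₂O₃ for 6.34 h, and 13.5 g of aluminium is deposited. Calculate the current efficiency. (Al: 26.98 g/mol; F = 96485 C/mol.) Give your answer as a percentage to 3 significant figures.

75.7%

Q = 8.38 × 22824 = 1.913×10^5 C
n(e⁻) = 1.913×10^5 / 96485 = 1.983 mol
Al³⁺ + 3e⁻ → Al, so theoretical n(Al) = 0.6610 mol → 17.83 g
Efficiency = 13.5 / 17.83 = 0.7572 = 75.7%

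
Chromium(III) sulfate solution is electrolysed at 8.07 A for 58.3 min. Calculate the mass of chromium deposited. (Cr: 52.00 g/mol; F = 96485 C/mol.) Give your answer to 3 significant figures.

Charge passed = 8.07 × 3498 = 28230 C
n(e⁻) = Q/F = 28230/96485 = 0.2926 mol
Cr³⁺ + 3e⁻ → Cr, so n(Cr) = 0.2926 / 3 = 0.09753 mol
m = 0.09753 × 52.00 = 5.07 g

5.07 g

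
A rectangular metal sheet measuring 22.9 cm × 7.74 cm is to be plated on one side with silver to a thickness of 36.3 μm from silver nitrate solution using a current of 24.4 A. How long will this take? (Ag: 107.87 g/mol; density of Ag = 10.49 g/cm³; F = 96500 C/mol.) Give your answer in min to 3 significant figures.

Plated area = 22.9 × 7.74 = 177.2 cm²
Volume = 177.2 × 36.3×10⁻⁴ cm = 0.6432 cm³
m(Ag) = 0.6432 × 10.49 = 6.747 g
n(Ag) = 6.747 / 107.87 = 0.06255 mol; n(e⁻) = 0.06255 mol
Q = 0.06255 × 96500 = 6036 C
t = 6036 / 24.4 = 247.4 s = 4.12 min

4.12 min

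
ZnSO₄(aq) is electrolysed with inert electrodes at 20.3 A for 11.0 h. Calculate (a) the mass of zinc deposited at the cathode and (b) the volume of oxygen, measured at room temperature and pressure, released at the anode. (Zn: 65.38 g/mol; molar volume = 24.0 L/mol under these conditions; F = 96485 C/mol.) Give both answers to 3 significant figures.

272 g Zn; 50.0 L O₂

Q = 20.3 × 39600 = 8.039×10^5 C; n(e⁻) = 8.039×10^5 / 96485 = 8.332 mol
Cathode: Zn²⁺ + 2e⁻ → Zn → n(Zn) = 8.332/2 = 4.166 mol → 272 g
Anode: 2H₂O → O₂ + 4H⁺ + 4e⁻ → n(O₂) = 8.332/4 = 2.083 mol → 50.0 L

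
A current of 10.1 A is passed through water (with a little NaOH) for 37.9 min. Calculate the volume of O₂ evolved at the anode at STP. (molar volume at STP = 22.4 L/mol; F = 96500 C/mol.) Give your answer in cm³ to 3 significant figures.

Q = 10.1 A × 2274 s = 22970 C
Moles of electrons = 22970 / 96500 = 0.2380 mol
2H₂O → O₂ + 4H⁺ + 4e⁻, so n(O₂) = 0.2380 / 4 = 0.05950 mol
V = 0.05950 × 22.4 = 1.333 L
= 1330 cm³

1330 cm³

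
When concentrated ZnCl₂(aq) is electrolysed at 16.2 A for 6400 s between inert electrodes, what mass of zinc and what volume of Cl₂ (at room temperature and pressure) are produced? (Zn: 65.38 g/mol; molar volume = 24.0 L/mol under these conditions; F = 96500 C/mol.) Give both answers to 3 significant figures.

35.1 g Zn; 12.9 L Cl₂

Q = 16.2 × 6400 = 1.037×10^5 C; n(e⁻) = 1.037×10^5 / 96500 = 1.075 mol
Cathode: Zn²⁺ + 2e⁻ → Zn → n(Zn) = 1.075/2 = 0.5375 mol → 35.1 g
Anode: 2Cl⁻ → Cl₂ + 2e⁻ → n(Cl₂) = 1.075/2 = 0.5375 mol → 12.9 L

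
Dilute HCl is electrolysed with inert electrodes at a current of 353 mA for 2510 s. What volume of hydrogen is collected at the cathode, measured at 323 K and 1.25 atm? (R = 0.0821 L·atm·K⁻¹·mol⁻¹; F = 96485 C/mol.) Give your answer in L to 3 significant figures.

Q = It = 0.353 × 2510 = 886.0 C
n(e⁻) = Q/F = 886.0/96485 = 0.009183 mol
2H⁺ + 2e⁻ → H₂, so n(H₂) = 0.009183 / 2 = 0.004592 mol
V = nRT/P = 0.004592 × 0.0821 × 323 / 1.25 = 0.09742 L

0.0974 L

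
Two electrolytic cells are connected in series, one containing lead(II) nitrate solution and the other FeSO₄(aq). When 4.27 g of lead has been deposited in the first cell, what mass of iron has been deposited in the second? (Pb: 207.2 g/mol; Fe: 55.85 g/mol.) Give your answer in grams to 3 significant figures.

n(Pb) = 4.27 / 207.2 = 0.02061 mol
Pb²⁺ + 2e⁻ → Pb, so n(e⁻) = 2 × 0.02061 = 0.04122 mol
In series, the same 0.04122 mol of electrons flows through the second cell.
Fe²⁺ + 2e⁻ → Fe, so n(Fe) = 0.04122 / 2 = 0.02061 mol
m(Fe) = 0.02061 × 55.85 = 1.15 g

1.15 g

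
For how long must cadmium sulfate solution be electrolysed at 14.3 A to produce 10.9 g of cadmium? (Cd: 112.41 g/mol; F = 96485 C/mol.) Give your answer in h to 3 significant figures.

0.363 h

n(Cd) = 10.9 / 112.41 = 0.09697 mol
Cd²⁺ + 2e⁻ → Cd, so n(e⁻) = 2 × 0.09697 = 0.1939 mol
Q = 0.1939 × 96485 = 18710 C
t = Q / I = 18710 / 14.3 = 1308 s = 0.363 h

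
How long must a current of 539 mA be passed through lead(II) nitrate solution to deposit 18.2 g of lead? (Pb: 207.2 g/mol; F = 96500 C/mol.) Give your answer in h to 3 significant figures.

8.74 h

n(Pb) = 18.2 / 207.2 = 0.08784 mol
Pb²⁺ + 2e⁻ → Pb, so n(e⁻) = 2 × 0.08784 = 0.1757 mol
Q = 0.1757 × 96500 = 16960 C
t = Q / I = 16960 / 0.539 = 31470 s = 8.74 h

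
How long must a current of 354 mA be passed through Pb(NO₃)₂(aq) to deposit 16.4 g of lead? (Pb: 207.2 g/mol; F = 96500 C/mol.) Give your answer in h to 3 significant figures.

12.0 h

n(Pb) = 16.4 / 207.2 = 0.07915 mol
Pb²⁺ + 2e⁻ → Pb, so n(e⁻) = 2 × 0.07915 = 0.1583 mol
Q = 0.1583 × 96500 = 15280 C
t = Q / I = 15280 / 0.354 = 43160 s = 12.0 h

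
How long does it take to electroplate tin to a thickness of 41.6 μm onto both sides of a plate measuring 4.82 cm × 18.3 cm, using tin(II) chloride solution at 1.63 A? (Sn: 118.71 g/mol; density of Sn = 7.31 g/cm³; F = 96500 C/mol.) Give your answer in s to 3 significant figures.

5350 s

Plated area = 2 × 4.82 × 18.3 = 176.4 cm²
Volume = 176.4 × 41.6×10⁻⁴ cm = 0.7338 cm³
m(Sn) = 0.7338 × 7.31 = 5.364 g
n(Sn) = 5.364 / 118.71 = 0.04519 mol; n(e⁻) = 2 × 0.04519 = 0.09038 mol
Q = 0.09038 × 96500 = 8722 C
t = 8722 / 1.63 = 5351 s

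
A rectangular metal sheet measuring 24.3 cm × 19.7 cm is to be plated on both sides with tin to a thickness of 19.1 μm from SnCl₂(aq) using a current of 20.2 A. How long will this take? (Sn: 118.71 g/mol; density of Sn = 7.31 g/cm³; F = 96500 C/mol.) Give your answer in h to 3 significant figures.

Plated area = 2 × 24.3 × 19.7 = 957.4 cm²
Volume = 957.4 × 19.1×10⁻⁴ cm = 1.829 cm³
m(Sn) = 1.829 × 7.31 = 13.37 g
n(Sn) = 13.37 / 118.71 = 0.1126 mol; n(e⁻) = 2 × 0.1126 = 0.2252 mol
Q = 0.2252 × 96500 = 21730 C
t = 21730 / 20.2 = 1076 s = 0.299 h

0.299 h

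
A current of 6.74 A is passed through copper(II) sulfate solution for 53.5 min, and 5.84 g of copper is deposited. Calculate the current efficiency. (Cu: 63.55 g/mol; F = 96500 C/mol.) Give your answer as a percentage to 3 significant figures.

Q = 6.74 × 3210 = 21640 C
n(e⁻) = 21640 / 96500 = 0.2242 mol
Cu²⁺ + 2e⁻ → Cu, so theoretical n(Cu) = 0.1121 mol → 7.124 g
Efficiency = 5.84 / 7.124 = 0.8198 = 82.0%

82.0%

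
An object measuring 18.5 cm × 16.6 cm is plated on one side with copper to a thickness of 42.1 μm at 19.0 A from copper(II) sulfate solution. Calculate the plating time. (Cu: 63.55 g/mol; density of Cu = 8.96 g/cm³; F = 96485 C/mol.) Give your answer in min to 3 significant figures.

30.9 min

Plated area = 18.5 × 16.6 = 307.1 cm²
Volume = 307.1 × 42.1×10⁻⁴ cm = 1.293 cm³
m(Cu) = 1.293 × 8.96 = 11.59 g
n(Cu) = 11.59 / 63.55 = 0.1824 mol; n(e⁻) = 2 × 0.1824 = 0.3648 mol
Q = 0.3648 × 96485 = 35200 C
t = 35200 / 19.0 = 1853 s = 30.9 min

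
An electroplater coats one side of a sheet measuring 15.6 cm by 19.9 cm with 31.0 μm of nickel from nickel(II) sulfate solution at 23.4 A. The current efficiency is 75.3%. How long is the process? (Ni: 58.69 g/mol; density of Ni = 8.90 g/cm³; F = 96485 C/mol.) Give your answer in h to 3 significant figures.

Plated area = 15.6 × 19.9 = 310.4 cm²
Volume = 310.4 × 31.0×10⁻⁴ cm = 0.9622 cm³
m(Ni) = 0.9622 × 8.90 = 8.564 g
n(Ni) = 8.564 / 58.69 = 0.1459 mol; n(e⁻) = 2 × 0.1459 = 0.2918 mol
Q = 0.2918 × 96485 / 0.753 = 37390 C
t = 37390 / 23.4 = 1598 s = 0.444 h

0.444 h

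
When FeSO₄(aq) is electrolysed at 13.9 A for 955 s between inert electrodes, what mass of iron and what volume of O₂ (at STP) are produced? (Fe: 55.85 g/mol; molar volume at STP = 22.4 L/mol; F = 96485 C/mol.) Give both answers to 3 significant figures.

Q = 13.9 × 955 = 13270 C; n(e⁻) = 13270 / 96485 = 0.1375 mol
Cathode: Fe²⁺ + 2e⁻ → Fe → n(Fe) = 0.1375/2 = 0.06875 mol → 3.84 g
Anode: 2H₂O → O₂ + 4H⁺ + 4e⁻ → n(O₂) = 0.1375/4 = 0.03438 mol → 0.770 L

3.84 g Fe; 0.770 L O₂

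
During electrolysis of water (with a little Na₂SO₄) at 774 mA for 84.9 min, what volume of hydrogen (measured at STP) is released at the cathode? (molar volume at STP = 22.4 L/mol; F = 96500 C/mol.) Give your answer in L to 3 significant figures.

0.458 L

Q = 0.774 A × 5094 s = 3943 C
Moles of electrons = 3943 / 96500 = 0.04086 mol
2H⁺ + 2e⁻ → H₂, so n(H₂) = 0.04086 / 2 = 0.02043 mol
V = 0.02043 × 22.4 = 0.4576 L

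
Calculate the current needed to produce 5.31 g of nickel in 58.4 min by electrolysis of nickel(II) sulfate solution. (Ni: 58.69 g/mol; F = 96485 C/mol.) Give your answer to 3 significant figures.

n(Ni) = 5.31 / 58.69 = 0.09048 mol
Ni²⁺ + 2e⁻ → Ni, so n(e⁻) = 2 × 0.09048 = 0.1810 mol
Q = 0.1810 × 96485 = 17460 C
I = Q / t = 17460 / 3504 s = 4.98 A

4.98 A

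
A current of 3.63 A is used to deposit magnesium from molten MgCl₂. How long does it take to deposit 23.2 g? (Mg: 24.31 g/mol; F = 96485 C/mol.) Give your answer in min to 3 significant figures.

n(Mg) = 23.2 / 24.31 = 0.9543 mol
Mg²⁺ + 2e⁻ → Mg, so n(e⁻) = 2 × 0.9543 = 1.909 mol
Q = 1.909 × 96485 = 1.842×10^5 C
t = Q / I = 1.842×10^5 / 3.63 = 50740 s = 846 min

846 min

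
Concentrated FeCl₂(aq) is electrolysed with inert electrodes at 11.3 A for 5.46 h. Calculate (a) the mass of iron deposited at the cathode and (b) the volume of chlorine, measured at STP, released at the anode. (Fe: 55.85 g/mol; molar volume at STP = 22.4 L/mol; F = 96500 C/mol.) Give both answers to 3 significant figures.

64.3 g Fe; 25.8 L Cl₂

Q = 11.3 × 19656 = 2.221×10^5 C; n(e⁻) = 2.221×10^5 / 96500 = 2.302 mol
Cathode: Fe²⁺ + 2e⁻ → Fe → n(Fe) = 2.302/2 = 1.151 mol → 64.3 g
Anode: 2Cl⁻ → Cl₂ + 2e⁻ → n(Cl₂) = 2.302/2 = 1.151 mol → 25.8 L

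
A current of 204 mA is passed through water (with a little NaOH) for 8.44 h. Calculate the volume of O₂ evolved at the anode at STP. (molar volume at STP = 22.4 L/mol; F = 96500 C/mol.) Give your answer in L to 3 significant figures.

Q = 0.204 A × 30384 s = 6198 C
Moles of electrons = 6198 / 96500 = 0.06423 mol
2H₂O → O₂ + 4H⁺ + 4e⁻, so n(O₂) = 0.06423 / 4 = 0.01606 mol
V = 0.01606 × 22.4 = 0.3597 L

0.360 L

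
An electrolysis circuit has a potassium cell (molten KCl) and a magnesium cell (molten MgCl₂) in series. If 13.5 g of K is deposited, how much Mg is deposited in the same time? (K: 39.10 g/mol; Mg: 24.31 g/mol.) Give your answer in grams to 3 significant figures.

4.20 g

n(K) = 13.5 / 39.10 = 0.3453 mol
K⁺ + e⁻ → K, so n(e⁻) = 0.3453 mol
Same current for the same time ⇒ same n(e⁻) = 0.3453 mol in both cells.
Mg²⁺ + 2e⁻ → Mg, so n(Mg) = 0.3453 / 2 = 0.1727 mol
m(Mg) = 0.1727 × 24.31 = 4.20 g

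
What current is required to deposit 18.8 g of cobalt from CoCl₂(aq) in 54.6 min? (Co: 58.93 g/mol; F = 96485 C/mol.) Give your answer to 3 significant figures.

n(Co) = 18.8 / 58.93 = 0.3190 mol
Co²⁺ + 2e⁻ → Co, so n(e⁻) = 2 × 0.3190 = 0.6380 mol
Q = 0.6380 × 96485 = 61560 C
I = Q / t = 61560 / 3276 s = 18.8 A

18.8 A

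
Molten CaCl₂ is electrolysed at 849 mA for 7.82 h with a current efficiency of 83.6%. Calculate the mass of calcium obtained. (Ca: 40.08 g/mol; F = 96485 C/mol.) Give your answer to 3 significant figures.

Q = 0.849 × 28152 = 23900 C
n(e⁻) = 23900 / 96485 = 0.2477 mol
Ca²⁺ + 2e⁻ → Ca, so theoretical m(Ca) = 0.1239 × 40.08 = 4.966 g
Actual mass = 83.6% × 4.966 = 4.15 g

4.15 g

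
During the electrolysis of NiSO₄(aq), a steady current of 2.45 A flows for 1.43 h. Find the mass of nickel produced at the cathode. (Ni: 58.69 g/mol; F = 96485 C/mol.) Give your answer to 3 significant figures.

3.84 g

Charge passed = 2.45 × 5148 = 12610 C
n(e⁻) = 12610 / 96485 = 0.1307 mol
Ni²⁺ + 2e⁻ → Ni, so n(Ni) = 0.1307 / 2 = 0.06535 mol
m = 0.06535 × 58.69 = 3.84 g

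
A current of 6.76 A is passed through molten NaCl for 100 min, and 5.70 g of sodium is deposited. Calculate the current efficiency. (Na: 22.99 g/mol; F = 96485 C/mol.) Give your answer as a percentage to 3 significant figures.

59.0%

Q = 6.76 × 6000 = 40560 C
n(e⁻) = 40560 / 96485 = 0.4204 mol
Na⁺ + e⁻ → Na, so theoretical n(Na) = 0.4204 mol → 9.665 g
Efficiency = 5.70 / 9.665 = 0.5898 = 59.0%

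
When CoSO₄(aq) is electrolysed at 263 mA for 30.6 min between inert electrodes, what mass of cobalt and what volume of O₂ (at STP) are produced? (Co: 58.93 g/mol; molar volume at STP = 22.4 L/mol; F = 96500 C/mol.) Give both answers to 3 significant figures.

Q = 0.263 × 1836 = 482.9 C; n(e⁻) = 482.9 / 96500 = 0.005004 mol
Cathode: Co²⁺ + 2e⁻ → Co → n(Co) = 0.005004/2 = 0.002502 mol → 0.147 g
Anode: 2H₂O → O₂ + 4H⁺ + 4e⁻ → n(O₂) = 0.005004/4 = 0.001251 mol → 0.0280 L

0.147 g Co; 0.0280 L O₂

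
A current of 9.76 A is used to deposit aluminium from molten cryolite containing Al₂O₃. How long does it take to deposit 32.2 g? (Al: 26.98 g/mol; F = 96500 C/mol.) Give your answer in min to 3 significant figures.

n(Al) = 32.2 / 26.98 = 1.193 mol
Al³⁺ + 3e⁻ → Al, so n(e⁻) = 3 × 1.193 = 3.579 mol
Q = 3.579 × 96500 = 3.454×10^5 C
t = Q / I = 3.454×10^5 / 9.76 = 35390 s = 590 min

590 min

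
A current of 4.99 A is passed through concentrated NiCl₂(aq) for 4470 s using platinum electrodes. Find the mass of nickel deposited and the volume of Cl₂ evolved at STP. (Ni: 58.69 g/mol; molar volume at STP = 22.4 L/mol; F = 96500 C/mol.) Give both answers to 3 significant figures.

6.78 g Ni; 2.59 L Cl₂

Q = 4.99 × 4470 = 22310 C; n(e⁻) = 22310 / 96500 = 0.2312 mol
Cathode: Ni²⁺ + 2e⁻ → Ni → n(Ni) = 0.2312/2 = 0.1156 mol → 6.78 g
Anode: 2Cl⁻ → Cl₂ + 2e⁻ → n(Cl₂) = 0.2312/2 = 0.1156 mol → 2.59 L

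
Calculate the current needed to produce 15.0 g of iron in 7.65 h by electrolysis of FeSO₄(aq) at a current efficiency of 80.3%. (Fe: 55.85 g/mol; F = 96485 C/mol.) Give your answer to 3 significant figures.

n(Fe) = 15.0 / 55.85 = 0.2686 mol
Fe²⁺ + 2e⁻ → Fe, so n(e⁻) = 2 × 0.2686 = 0.5372 mol
Q = 0.5372 × 96485 / 0.803 = 64550 C
I = Q / t = 64550 / 27540 s = 2.34 A

2.34 A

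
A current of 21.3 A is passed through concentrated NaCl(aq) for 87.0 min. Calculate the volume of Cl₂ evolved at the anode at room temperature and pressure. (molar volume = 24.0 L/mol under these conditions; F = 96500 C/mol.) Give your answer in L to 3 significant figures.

Q = It = 21.3 × 5220 = 1.112×10^5 C
n(e⁻) = Q/F = 1.112×10^5/96500 = 1.152 mol
2Cl⁻ → Cl₂ + 2e⁻, so n(Cl₂) = 1.152 / 2 = 0.5760 mol
V = 0.5760 × 24.0 = 13.82 L

13.8 L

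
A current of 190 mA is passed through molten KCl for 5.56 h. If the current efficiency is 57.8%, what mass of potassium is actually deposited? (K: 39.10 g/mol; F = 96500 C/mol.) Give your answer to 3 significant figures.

Q = 0.190 × 20016 = 3803 C
n(e⁻) = 3803 / 96500 = 0.03941 mol
K⁺ + e⁻ → K, so theoretical m(K) = 0.03941 × 39.10 = 1.541 g
Actual mass = 57.8% × 1.541 = 0.891 g

0.891 g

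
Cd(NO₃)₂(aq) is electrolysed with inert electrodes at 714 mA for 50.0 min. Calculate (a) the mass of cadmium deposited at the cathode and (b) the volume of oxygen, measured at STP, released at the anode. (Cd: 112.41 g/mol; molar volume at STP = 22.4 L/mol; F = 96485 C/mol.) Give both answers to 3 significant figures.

1.25 g Cd; 0.124 L O₂

Q = 0.714 × 3000 = 2142 C; n(e⁻) = 2142 / 96485 = 0.02220 mol
Cathode: Cd²⁺ + 2e⁻ → Cd → n(Cd) = 0.02220/2 = 0.01110 mol → 1.25 g
Anode: 2H₂O → O₂ + 4H⁺ + 4e⁻ → n(O₂) = 0.02220/4 = 0.005550 mol → 0.124 L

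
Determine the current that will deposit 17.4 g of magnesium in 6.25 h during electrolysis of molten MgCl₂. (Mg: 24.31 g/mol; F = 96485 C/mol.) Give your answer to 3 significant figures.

6.14 A

n(Mg) = 17.4 / 24.31 = 0.7158 mol
Mg²⁺ + 2e⁻ → Mg, so n(e⁻) = 2 × 0.7158 = 1.432 mol
Q = 1.432 × 96485 = 1.382×10^5 C
I = Q / t = 1.382×10^5 / 22500 s = 6.14 A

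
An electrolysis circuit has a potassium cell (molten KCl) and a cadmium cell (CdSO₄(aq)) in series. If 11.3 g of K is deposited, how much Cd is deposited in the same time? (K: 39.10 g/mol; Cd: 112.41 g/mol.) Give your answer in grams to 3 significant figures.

16.2 g

n(K) = 11.3 / 39.10 = 0.2890 mol
K⁺ + e⁻ → K, so n(e⁻) = 0.2890 mol
Since the cells are in series, n(e⁻) in the Cd cell is also 0.2890 mol.
Cd²⁺ + 2e⁻ → Cd, so n(Cd) = 0.2890 / 2 = 0.1445 mol
m(Cd) = 0.1445 × 112.41 = 16.2 g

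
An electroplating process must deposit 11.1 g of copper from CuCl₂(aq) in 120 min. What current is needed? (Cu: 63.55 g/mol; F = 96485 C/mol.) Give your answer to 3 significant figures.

n(Cu) = 11.1 / 63.55 = 0.1747 mol
Cu²⁺ + 2e⁻ → Cu, so n(e⁻) = 2 × 0.1747 = 0.3494 mol
Q = 0.3494 × 96485 = 33710 C
I = Q / t = 33710 / 7200 s = 4.68 A

4.68 A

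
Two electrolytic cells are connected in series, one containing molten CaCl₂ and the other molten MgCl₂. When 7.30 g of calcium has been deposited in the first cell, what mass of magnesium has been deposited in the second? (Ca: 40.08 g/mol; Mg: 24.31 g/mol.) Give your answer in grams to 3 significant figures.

4.43 g

n(Ca) = 7.30 / 40.08 = 0.1821 mol
Ca²⁺ + 2e⁻ → Ca, so n(e⁻) = 2 × 0.1821 = 0.3642 mol
The cells are in series, so the same charge (and hence the same n(e⁻) = 0.3642 mol) passes through both.
Mg²⁺ + 2e⁻ → Mg, so n(Mg) = 0.3642 / 2 = 0.1821 mol
m(Mg) = 0.1821 × 24.31 = 4.43 g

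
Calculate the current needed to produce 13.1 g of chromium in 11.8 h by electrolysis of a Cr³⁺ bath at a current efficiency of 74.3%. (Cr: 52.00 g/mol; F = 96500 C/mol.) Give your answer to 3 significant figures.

2.31 A

n(Cr) = 13.1 / 52.00 = 0.2519 mol
Cr³⁺ + 3e⁻ → Cr, so n(e⁻) = 3 × 0.2519 = 0.7557 mol
Q = 0.7557 × 96500 / 0.743 = 98150 C
I = Q / t = 98150 / 42480 s = 2.31 A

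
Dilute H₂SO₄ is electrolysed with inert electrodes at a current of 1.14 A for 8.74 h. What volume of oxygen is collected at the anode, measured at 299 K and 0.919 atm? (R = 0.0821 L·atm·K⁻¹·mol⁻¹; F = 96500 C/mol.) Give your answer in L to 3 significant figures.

2.48 L

Q = 1.14 A × 31464 s = 35870 C
n(e⁻) = 35870 / 96500 = 0.3717 mol
2H₂O → O₂ + 4H⁺ + 4e⁻, so n(O₂) = 0.3717 / 4 = 0.09293 mol
V = nRT/P = 0.09293 × 0.0821 × 299 / 0.919 = 2.482 L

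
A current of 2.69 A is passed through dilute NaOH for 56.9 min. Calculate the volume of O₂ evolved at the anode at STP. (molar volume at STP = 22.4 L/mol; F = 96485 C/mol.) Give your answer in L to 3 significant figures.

Charge passed = 2.69 × 3414 = 9184 C
n(e⁻) = 9184 / 96485 = 0.09519 mol
2H₂O → O₂ + 4H⁺ + 4e⁻, so n(O₂) = 0.09519 / 4 = 0.02380 mol
V = 0.02380 × 22.4 = 0.5331 L

0.533 L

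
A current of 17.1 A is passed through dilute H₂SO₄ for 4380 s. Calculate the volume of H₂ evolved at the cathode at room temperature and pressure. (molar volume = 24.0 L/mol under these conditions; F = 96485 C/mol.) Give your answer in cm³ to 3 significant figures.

Charge passed = 17.1 × 4380 = 74900 C
n(e⁻) = 74900 / 96485 = 0.7763 mol
2H⁺ + 2e⁻ → H₂, so n(H₂) = 0.7763 / 2 = 0.3882 mol
V = 0.3882 × 24.0 = 9.317 L
= 9320 cm³

9320 cm³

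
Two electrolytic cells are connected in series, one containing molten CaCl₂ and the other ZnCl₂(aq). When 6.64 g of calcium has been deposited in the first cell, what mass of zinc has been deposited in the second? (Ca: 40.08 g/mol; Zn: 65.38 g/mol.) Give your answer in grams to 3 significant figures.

n(Ca) = 6.64 / 40.08 = 0.1657 mol
Ca²⁺ + 2e⁻ → Ca, so n(e⁻) = 2 × 0.1657 = 0.3314 mol
In series, the same 0.3314 mol of electrons flows through the second cell.
Zn²⁺ + 2e⁻ → Zn, so n(Zn) = 0.3314 / 2 = 0.1657 mol
m(Zn) = 0.1657 × 65.38 = 10.8 g

10.8 g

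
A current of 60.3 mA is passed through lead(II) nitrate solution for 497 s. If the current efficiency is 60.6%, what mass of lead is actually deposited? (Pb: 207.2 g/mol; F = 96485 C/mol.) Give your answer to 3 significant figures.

0.0195 g

Q = 0.0603 × 497 = 29.97 C
n(e⁻) = 29.97 / 96485 = 3.106×10^-4 mol
Pb²⁺ + 2e⁻ → Pb, so theoretical m(Pb) = 1.553×10^-4 × 207.2 = 0.03218 g
Actual mass = 60.6% × 0.03218 = 0.0195 g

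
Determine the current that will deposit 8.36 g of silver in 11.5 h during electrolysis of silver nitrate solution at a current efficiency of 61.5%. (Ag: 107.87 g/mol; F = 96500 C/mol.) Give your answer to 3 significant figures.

0.294 A

n(Ag) = 8.36 / 107.87 = 0.07750 mol
Ag⁺ + e⁻ → Ag, so n(e⁻) = 0.07750 mol
Q = 0.07750 × 96500 / 0.615 = 12160 C
I = Q / t = 12160 / 41400 s = 0.294 A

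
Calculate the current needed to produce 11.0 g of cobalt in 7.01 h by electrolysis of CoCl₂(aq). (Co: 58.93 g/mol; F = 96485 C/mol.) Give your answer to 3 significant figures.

1.43 A

n(Co) = 11.0 / 58.93 = 0.1867 mol
Co²⁺ + 2e⁻ → Co, so n(e⁻) = 2 × 0.1867 = 0.3734 mol
Q = 0.3734 × 96485 = 36030 C
I = Q / t = 36030 / 25236 s = 1.43 A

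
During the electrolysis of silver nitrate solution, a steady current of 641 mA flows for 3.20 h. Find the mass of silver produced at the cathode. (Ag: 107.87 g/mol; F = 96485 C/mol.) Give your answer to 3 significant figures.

Charge passed = 0.641 × 11520 = 7384 C
n(e⁻) = 7384 / 96485 = 0.07653 mol
Ag⁺ + e⁻ → Ag, so n(Ag) = 0.07653 mol
m = 0.07653 × 107.87 = 8.26 g

8.26 g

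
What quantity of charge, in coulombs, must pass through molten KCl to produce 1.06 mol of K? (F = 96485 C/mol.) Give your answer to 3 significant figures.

K⁺ + e⁻ → K, so n(e⁻) = 1 × 1.06 = 1.060 mol
Q = 1.060 × 96485 = 1.023×10^5 C

1.02×10^5 C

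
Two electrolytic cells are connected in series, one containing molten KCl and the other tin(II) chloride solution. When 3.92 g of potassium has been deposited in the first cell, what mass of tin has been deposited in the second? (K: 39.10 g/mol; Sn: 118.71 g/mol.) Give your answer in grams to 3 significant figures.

5.95 g

n(K) = 3.92 / 39.10 = 0.1003 mol
K⁺ + e⁻ → K, so n(e⁻) = 0.1003 mol
Same current for the same time ⇒ same n(e⁻) = 0.1003 mol in both cells.
Sn²⁺ + 2e⁻ → Sn, so n(Sn) = 0.1003 / 2 = 0.05015 mol
m(Sn) = 0.05015 × 118.71 = 5.95 g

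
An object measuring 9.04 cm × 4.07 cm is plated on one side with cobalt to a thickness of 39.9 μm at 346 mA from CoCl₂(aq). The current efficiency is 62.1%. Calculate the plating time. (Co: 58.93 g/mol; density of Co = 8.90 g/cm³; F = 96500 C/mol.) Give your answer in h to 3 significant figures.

Plated area = 9.04 × 4.07 = 36.79 cm²
Volume = 36.79 × 39.9×10⁻⁴ cm = 0.1468 cm³
m(Co) = 0.1468 × 8.90 = 1.307 g
n(Co) = 1.307 / 58.93 = 0.02218 mol; n(e⁻) = 2 × 0.02218 = 0.04436 mol
Q = 0.04436 × 96500 / 0.621 = 6893 C
t = 6893 / 0.346 = 19920 s = 5.53 h

5.53 h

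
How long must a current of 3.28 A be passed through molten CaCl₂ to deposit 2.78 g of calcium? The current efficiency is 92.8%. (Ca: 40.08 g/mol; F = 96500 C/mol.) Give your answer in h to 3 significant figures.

n(Ca) = 2.78 / 40.08 = 0.06936 mol
Ca²⁺ + 2e⁻ → Ca, so n(e⁻) = 2 × 0.06936 = 0.1387 mol
Q = 0.1387 × 96500 / 0.928 = 14420 C
t = Q / I = 14420 / 3.28 = 4396 s = 1.22 h

1.22 h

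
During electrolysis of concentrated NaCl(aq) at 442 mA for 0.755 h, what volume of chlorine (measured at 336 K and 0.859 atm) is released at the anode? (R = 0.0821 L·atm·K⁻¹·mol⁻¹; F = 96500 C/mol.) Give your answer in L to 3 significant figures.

0.200 L

Q = It = 0.442 × 2718 = 1201 C
n(e⁻) = Q/F = 1201/96500 = 0.01245 mol
2Cl⁻ → Cl₂ + 2e⁻, so n(Cl₂) = 0.01245 / 2 = 0.006225 mol
V = nRT/P = 0.006225 × 0.0821 × 336 / 0.859 = 0.1999 L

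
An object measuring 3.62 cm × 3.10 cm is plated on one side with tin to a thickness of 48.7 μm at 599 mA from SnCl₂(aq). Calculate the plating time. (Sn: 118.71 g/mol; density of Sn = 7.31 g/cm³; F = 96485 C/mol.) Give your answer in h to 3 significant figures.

0.301 h

Plated area = 3.62 × 3.10 = 11.22 cm²
Volume = 11.22 × 48.7×10⁻⁴ cm = 0.05464 cm³
m(Sn) = 0.05464 × 7.31 = 0.3994 g
n(Sn) = 0.3994 / 118.71 = 0.003365 mol; n(e⁻) = 2 × 0.003365 = 0.006730 mol
Q = 0.006730 × 96485 = 649.3 C
t = 649.3 / 0.599 = 1084 s = 0.301 h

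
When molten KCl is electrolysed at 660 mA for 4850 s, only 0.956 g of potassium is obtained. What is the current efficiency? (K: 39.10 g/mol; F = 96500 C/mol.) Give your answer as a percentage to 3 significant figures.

73.7%

Q = 0.660 × 4850 = 3201 C
n(e⁻) = 3201 / 96500 = 0.03317 mol
K⁺ + e⁻ → K, so theoretical n(K) = 0.03317 mol → 1.297 g
Efficiency = 0.956 / 1.297 = 0.7371 = 73.7%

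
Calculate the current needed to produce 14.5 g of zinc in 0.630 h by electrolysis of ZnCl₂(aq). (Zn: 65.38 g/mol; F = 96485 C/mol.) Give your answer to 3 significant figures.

18.9 A

n(Zn) = 14.5 / 65.38 = 0.2218 mol
Zn²⁺ + 2e⁻ → Zn, so n(e⁻) = 2 × 0.2218 = 0.4436 mol
Q = 0.4436 × 96485 = 42800 C
I = Q / t = 42800 / 2268 s = 18.9 A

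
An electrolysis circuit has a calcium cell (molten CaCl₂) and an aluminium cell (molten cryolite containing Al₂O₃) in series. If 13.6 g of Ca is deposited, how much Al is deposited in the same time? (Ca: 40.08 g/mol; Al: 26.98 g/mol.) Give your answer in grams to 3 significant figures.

6.10 g

n(Ca) = 13.6 / 40.08 = 0.3393 mol
Ca²⁺ + 2e⁻ → Ca, so n(e⁻) = 2 × 0.3393 = 0.6786 mol
Same current for the same time ⇒ same n(e⁻) = 0.6786 mol in both cells.
Al³⁺ + 3e⁻ → Al, so n(Al) = 0.6786 / 3 = 0.2262 mol
m(Al) = 0.2262 × 26.98 = 6.10 g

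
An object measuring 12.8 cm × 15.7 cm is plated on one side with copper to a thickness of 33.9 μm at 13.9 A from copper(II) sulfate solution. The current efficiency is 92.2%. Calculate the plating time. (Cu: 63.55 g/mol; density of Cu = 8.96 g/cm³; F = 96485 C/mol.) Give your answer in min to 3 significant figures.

Plated area = 12.8 × 15.7 = 201.0 cm²
Volume = 201.0 × 33.9×10⁻⁴ cm = 0.6814 cm³
m(Cu) = 0.6814 × 8.96 = 6.105 g
n(Cu) = 6.105 / 63.55 = 0.09607 mol; n(e⁻) = 2 × 0.09607 = 0.1921 mol
Q = 0.1921 × 96485 / 0.922 = 20100 C
t = 20100 / 13.9 = 1446 s = 24.1 min

24.1 min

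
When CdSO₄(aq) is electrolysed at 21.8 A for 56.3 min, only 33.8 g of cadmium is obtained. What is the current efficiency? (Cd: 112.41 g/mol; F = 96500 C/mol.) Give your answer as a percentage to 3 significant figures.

Q = 21.8 × 3378 = 73640 C
n(e⁻) = 73640 / 96500 = 0.7631 mol
Cd²⁺ + 2e⁻ → Cd, so theoretical n(Cd) = 0.3816 mol → 42.90 g
Efficiency = 33.8 / 42.90 = 0.7879 = 78.8%

78.8%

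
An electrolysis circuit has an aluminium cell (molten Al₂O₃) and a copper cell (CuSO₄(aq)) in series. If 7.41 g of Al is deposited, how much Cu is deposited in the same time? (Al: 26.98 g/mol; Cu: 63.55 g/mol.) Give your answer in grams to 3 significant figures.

26.2 g

n(Al) = 7.41 / 26.98 = 0.2746 mol
Al³⁺ + 3e⁻ → Al, so n(e⁻) = 3 × 0.2746 = 0.8238 mol
In series, the same 0.8238 mol of electrons flows through the second cell.
Cu²⁺ + 2e⁻ → Cu, so n(Cu) = 0.8238 / 2 = 0.4119 mol
m(Cu) = 0.4119 × 63.55 = 26.2 g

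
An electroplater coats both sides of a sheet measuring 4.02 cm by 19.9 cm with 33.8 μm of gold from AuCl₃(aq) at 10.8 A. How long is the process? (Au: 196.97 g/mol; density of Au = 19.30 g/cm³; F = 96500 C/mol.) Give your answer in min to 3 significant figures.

Plated area = 2 × 4.02 × 19.9 = 160.0 cm²
Volume = 160.0 × 33.8×10⁻⁴ cm = 0.5408 cm³
m(Au) = 0.5408 × 19.30 = 10.44 g
n(Au) = 10.44 / 196.97 = 0.05300 mol; n(e⁻) = 3 × 0.05300 = 0.1590 mol
Q = 0.1590 × 96500 = 15340 C
t = 15340 / 10.8 = 1420 s = 23.7 min

23.7 min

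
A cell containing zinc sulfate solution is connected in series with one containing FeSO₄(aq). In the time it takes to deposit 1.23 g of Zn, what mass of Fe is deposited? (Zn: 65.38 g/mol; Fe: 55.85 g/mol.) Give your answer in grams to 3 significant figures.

n(Zn) = 1.23 / 65.38 = 0.01881 mol
Zn²⁺ + 2e⁻ → Zn, so n(e⁻) = 2 × 0.01881 = 0.03762 mol
Same current for the same time ⇒ same n(e⁻) = 0.03762 mol in both cells.
Fe²⁺ + 2e⁻ → Fe, so n(Fe) = 0.03762 / 2 = 0.01881 mol
m(Fe) = 0.01881 × 55.85 = 1.05 g

1.05 g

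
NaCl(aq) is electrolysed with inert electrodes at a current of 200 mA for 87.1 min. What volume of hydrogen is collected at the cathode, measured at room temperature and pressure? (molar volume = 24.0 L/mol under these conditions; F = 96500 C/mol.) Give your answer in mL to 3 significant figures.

130 mL

Charge passed = 0.200 × 5226 = 1045 C
n(e⁻) = 1045 / 96500 = 0.01083 mol
2H⁺ + 2e⁻ → H₂, so n(H₂) = 0.01083 / 2 = 0.005415 mol
V = 0.005415 × 24.0 = 0.1300 L
= 130 mL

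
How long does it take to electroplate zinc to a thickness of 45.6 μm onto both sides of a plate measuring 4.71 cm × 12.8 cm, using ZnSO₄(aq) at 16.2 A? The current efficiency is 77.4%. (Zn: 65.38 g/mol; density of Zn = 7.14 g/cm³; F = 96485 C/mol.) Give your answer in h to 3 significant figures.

0.257 h

Plated area = 2 × 4.71 × 12.8 = 120.6 cm²
Volume = 120.6 × 45.6×10⁻⁴ cm = 0.5499 cm³
m(Zn) = 0.5499 × 7.14 = 3.926 g
n(Zn) = 3.926 / 65.38 = 0.06005 mol; n(e⁻) = 2 × 0.06005 = 0.1201 mol
Q = 0.1201 × 96485 / 0.774 = 14970 C
t = 14970 / 16.2 = 924.1 s = 0.257 h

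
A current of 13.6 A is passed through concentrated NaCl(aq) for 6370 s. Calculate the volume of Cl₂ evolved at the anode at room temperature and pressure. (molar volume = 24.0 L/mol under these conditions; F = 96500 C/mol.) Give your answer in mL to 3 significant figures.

10800 mL

Charge passed = 13.6 × 6370 = 86630 C
n(e⁻) = 86630 / 96500 = 0.8977 mol
2Cl⁻ → Cl₂ + 2e⁻, so n(Cl₂) = 0.8977 / 2 = 0.4489 mol
V = 0.4489 × 24.0 = 10.77 L
= 10800 mL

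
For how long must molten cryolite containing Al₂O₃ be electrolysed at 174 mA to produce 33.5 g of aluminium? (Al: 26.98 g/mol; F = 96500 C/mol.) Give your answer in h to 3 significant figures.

n(Al) = 33.5 / 26.98 = 1.242 mol
Al³⁺ + 3e⁻ → Al, so n(e⁻) = 3 × 1.242 = 3.726 mol
Q = 3.726 × 96500 = 3.596×10^5 C
t = Q / I = 3.596×10^5 / 0.174 = 2.067×10^6 s = 574 h

574 h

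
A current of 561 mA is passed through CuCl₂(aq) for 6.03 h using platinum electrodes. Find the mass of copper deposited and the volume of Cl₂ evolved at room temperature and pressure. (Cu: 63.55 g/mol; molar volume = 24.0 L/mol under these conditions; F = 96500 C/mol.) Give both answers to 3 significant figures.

Q = 0.561 × 21708 = 12180 C; n(e⁻) = 12180 / 96500 = 0.1262 mol
Cathode: Cu²⁺ + 2e⁻ → Cu → n(Cu) = 0.1262/2 = 0.06310 mol → 4.01 g
Anode: 2Cl⁻ → Cl₂ + 2e⁻ → n(Cl₂) = 0.1262/2 = 0.06310 mol → 1.51 L

4.01 g Cu; 1.51 L Cl₂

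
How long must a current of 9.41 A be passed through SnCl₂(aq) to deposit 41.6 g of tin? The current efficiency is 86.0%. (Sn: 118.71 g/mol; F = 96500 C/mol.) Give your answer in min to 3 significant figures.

n(Sn) = 41.6 / 118.71 = 0.3504 mol
Sn²⁺ + 2e⁻ → Sn, so n(e⁻) = 2 × 0.3504 = 0.7008 mol
Q = 0.7008 × 96500 / 0.860 = 78640 C
t = Q / I = 78640 / 9.41 = 8357 s = 139 min

139 min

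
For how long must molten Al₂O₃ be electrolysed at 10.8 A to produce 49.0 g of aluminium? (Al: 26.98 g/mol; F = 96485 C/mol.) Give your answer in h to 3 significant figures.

n(Al) = 49.0 / 26.98 = 1.816 mol
Al³⁺ + 3e⁻ → Al, so n(e⁻) = 3 × 1.816 = 5.448 mol
Q = 5.448 × 96485 = 5.257×10^5 C
t = Q / I = 5.257×10^5 / 10.8 = 48680 s = 13.5 h

13.5 h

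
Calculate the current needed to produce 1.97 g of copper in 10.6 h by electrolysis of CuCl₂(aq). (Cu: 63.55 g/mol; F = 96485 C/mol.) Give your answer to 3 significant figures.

n(Cu) = 1.97 / 63.55 = 0.03100 mol
Cu²⁺ + 2e⁻ → Cu, so n(e⁻) = 2 × 0.03100 = 0.06200 mol
Q = 0.06200 × 96485 = 5982 C
I = Q / t = 5982 / 38160 s = 0.157 A

0.157 A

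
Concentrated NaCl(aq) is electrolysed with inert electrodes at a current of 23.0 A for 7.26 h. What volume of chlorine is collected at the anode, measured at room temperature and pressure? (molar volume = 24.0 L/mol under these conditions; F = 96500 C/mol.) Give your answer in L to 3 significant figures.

74.8 L

Q = 23.0 A × 26136 s = 6.011×10^5 C
n(e⁻) = 6.011×10^5 / 96500 = 6.229 mol
2Cl⁻ → Cl₂ + 2e⁻, so n(Cl₂) = 6.229 / 2 = 3.115 mol
V = 3.115 × 24.0 = 74.76 L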